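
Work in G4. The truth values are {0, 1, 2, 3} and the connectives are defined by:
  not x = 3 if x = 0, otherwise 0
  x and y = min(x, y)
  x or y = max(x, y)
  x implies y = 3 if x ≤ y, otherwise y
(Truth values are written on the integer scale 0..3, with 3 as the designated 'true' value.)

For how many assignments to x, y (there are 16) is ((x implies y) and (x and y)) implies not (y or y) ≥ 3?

x = 0, y = 0 ↦ 3  ≥
x = 0, y = 1 ↦ 3  ≥
x = 0, y = 2 ↦ 3  ≥
x = 0, y = 3 ↦ 3  ≥
x = 1, y = 0 ↦ 3  ≥
x = 1, y = 1 ↦ 0  <
x = 1, y = 2 ↦ 0  <
x = 1, y = 3 ↦ 0  <
x = 2, y = 0 ↦ 3  ≥
x = 2, y = 1 ↦ 0  <
x = 2, y = 2 ↦ 0  <
x = 2, y = 3 ↦ 0  <
x = 3, y = 0 ↦ 3  ≥
x = 3, y = 1 ↦ 0  <
x = 3, y = 2 ↦ 0  <
x = 3, y = 3 ↦ 0  <
So 7 of the 16 assignments meet the threshold.

7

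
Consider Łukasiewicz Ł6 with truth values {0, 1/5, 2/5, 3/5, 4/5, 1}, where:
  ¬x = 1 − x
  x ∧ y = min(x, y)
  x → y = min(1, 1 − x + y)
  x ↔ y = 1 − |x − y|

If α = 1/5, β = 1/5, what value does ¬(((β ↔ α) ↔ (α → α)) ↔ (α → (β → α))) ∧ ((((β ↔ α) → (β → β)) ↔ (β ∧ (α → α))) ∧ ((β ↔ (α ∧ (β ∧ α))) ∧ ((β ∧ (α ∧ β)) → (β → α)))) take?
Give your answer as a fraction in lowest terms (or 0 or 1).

0

β ↔ α = 1/5 ↔ 1/5 = 1
α → α = 1/5 → 1/5 = 1
(β ↔ α) ↔ (α → α) = 1 ↔ 1 = 1
β → α = 1/5 → 1/5 = 1
α → (β → α) = 1/5 → 1 = 1
((β ↔ α) ↔ (α → α)) ↔ (α → (β → α)) = 1 ↔ 1 = 1
¬(((β ↔ α) ↔ (α → α)) ↔ (α → (β → α))) = ¬1 = 0
β ↔ α = 1/5 ↔ 1/5 = 1
β → β = 1/5 → 1/5 = 1
(β ↔ α) → (β → β) = 1 → 1 = 1
α → α = 1/5 → 1/5 = 1
β ∧ (α → α) = 1/5 ∧ 1 = 1/5
((β ↔ α) → (β → β)) ↔ (β ∧ (α → α)) = 1 ↔ 1/5 = 1/5
β ∧ α = 1/5 ∧ 1/5 = 1/5
α ∧ (β ∧ α) = 1/5 ∧ 1/5 = 1/5
β ↔ (α ∧ (β ∧ α)) = 1/5 ↔ 1/5 = 1
α ∧ β = 1/5 ∧ 1/5 = 1/5
β ∧ (α ∧ β) = 1/5 ∧ 1/5 = 1/5
β → α = 1/5 → 1/5 = 1
(β ∧ (α ∧ β)) → (β → α) = 1/5 → 1 = 1
(β ↔ (α ∧ (β ∧ α))) ∧ ((β ∧ (α ∧ β)) → (β → α)) = 1 ∧ 1 = 1
(((β ↔ α) → (β → β)) ↔ (β ∧ (α → α))) ∧ ((β ↔ (α ∧ (β ∧ α))) ∧ ((β ∧ (α ∧ β)) → (β → α))) = 1/5 ∧ 1 = 1/5
¬(((β ↔ α) ↔ (α → α)) ↔ (α → (β → α))) ∧ ((((β ↔ α) → (β → β)) ↔ (β ∧ (α → α))) ∧ ((β ↔ (α ∧ (β ∧ α))) ∧ ((β ∧ (α ∧ β)) → (β → α)))) = 0 ∧ 1/5 = 0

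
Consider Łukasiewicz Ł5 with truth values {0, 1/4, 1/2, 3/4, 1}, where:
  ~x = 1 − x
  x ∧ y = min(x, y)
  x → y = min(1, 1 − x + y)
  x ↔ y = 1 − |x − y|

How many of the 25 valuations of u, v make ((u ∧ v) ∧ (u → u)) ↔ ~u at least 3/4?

value 1: 5 assignments (counts)
value 3/4: 4 assignments (counts)
value 1/2: 8 assignments
value 1/4: 2 assignments
value 0: 6 assignments
So 9 of the 25 assignments meet the threshold.

9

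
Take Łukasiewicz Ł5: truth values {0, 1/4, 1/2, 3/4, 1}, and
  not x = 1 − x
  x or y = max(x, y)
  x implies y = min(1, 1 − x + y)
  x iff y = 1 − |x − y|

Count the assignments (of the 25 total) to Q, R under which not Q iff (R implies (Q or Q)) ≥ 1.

3

value 1: 3 assignments (counts)
value 3/4: 5 assignments
value 1/2: 6 assignments
value 1/4: 5 assignments
value 0: 6 assignments
So 3 of the 25 assignments meet the threshold.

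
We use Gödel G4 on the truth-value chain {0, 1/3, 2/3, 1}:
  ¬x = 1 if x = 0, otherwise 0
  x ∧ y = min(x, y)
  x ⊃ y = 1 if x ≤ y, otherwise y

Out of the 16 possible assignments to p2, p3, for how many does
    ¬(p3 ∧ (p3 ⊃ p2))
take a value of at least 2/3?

7

p2 = 0, p3 = 0 ↦ 1  ≥
p2 = 0, p3 = 1/3 ↦ 1  ≥
p2 = 0, p3 = 2/3 ↦ 1  ≥
p2 = 0, p3 = 1 ↦ 1  ≥
p2 = 1/3, p3 = 0 ↦ 1  ≥
p2 = 1/3, p3 = 1/3 ↦ 0  <
p2 = 1/3, p3 = 2/3 ↦ 0  <
p2 = 1/3, p3 = 1 ↦ 0  <
p2 = 2/3, p3 = 0 ↦ 1  ≥
p2 = 2/3, p3 = 1/3 ↦ 0  <
p2 = 2/3, p3 = 2/3 ↦ 0  <
p2 = 2/3, p3 = 1 ↦ 0  <
p2 = 1, p3 = 0 ↦ 1  ≥
p2 = 1, p3 = 1/3 ↦ 0  <
p2 = 1, p3 = 2/3 ↦ 0  <
p2 = 1, p3 = 1 ↦ 0  <
So 7 of the 16 assignments meet the threshold.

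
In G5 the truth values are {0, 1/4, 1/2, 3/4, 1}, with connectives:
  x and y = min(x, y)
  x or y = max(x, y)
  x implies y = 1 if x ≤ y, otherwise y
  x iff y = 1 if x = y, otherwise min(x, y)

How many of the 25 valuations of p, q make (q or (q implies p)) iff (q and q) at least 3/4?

13

value 1: 11 assignments (counts)
value 3/4: 2 assignments (counts)
value 1/2: 3 assignments
value 1/4: 4 assignments
value 0: 5 assignments
So 13 of the 25 assignments meet the threshold.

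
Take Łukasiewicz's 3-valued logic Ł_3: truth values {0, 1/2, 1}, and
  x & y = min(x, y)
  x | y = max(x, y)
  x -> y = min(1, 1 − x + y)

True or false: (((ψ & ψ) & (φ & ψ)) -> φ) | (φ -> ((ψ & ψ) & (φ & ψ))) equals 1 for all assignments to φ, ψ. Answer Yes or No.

φ = 0, ψ = 0 ↦ 1
φ = 0, ψ = 1/2 ↦ 1
φ = 0, ψ = 1 ↦ 1
φ = 1/2, ψ = 0 ↦ 1
φ = 1/2, ψ = 1/2 ↦ 1
φ = 1/2, ψ = 1 ↦ 1
φ = 1, ψ = 0 ↦ 1
φ = 1, ψ = 1/2 ↦ 1
φ = 1, ψ = 1 ↦ 1
Every assignment gives a value ≥ 1.

Yes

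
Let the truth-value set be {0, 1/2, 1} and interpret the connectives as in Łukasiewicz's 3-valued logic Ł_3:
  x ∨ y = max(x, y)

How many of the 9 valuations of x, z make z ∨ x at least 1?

x = 0, z = 0 ↦ 0  <
x = 0, z = 1/2 ↦ 1/2  <
x = 0, z = 1 ↦ 1  ≥
x = 1/2, z = 0 ↦ 1/2  <
x = 1/2, z = 1/2 ↦ 1/2  <
x = 1/2, z = 1 ↦ 1  ≥
x = 1, z = 0 ↦ 1  ≥
x = 1, z = 1/2 ↦ 1  ≥
x = 1, z = 1 ↦ 1  ≥
So 5 of the 9 assignments meet the threshold.

5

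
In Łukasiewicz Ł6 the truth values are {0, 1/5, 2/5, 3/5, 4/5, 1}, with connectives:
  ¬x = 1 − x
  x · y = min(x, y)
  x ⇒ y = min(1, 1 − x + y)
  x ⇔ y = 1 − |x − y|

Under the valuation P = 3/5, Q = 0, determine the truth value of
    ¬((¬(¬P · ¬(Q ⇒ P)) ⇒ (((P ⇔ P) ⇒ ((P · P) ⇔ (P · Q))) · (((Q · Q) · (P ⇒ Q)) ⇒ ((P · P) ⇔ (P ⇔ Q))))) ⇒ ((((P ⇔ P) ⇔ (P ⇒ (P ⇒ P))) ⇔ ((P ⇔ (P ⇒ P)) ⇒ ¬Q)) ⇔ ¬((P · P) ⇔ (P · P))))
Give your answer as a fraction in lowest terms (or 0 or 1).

¬P = ¬3/5 = 2/5
Q ⇒ P = 0 ⇒ 3/5 = 1
¬(Q ⇒ P) = ¬1 = 0
¬P · ¬(Q ⇒ P) = 2/5 · 0 = 0
¬(¬P · ¬(Q ⇒ P)) = ¬0 = 1
P ⇔ P = 3/5 ⇔ 3/5 = 1
P · P = 3/5 · 3/5 = 3/5
P · Q = 3/5 · 0 = 0
(P · P) ⇔ (P · Q) = 3/5 ⇔ 0 = 2/5
(P ⇔ P) ⇒ ((P · P) ⇔ (P · Q)) = 1 ⇒ 2/5 = 2/5
Q · Q = 0 · 0 = 0
P ⇒ Q = 3/5 ⇒ 0 = 2/5
(Q · Q) · (P ⇒ Q) = 0 · 2/5 = 0
P · P = 3/5 · 3/5 = 3/5
P ⇔ Q = 3/5 ⇔ 0 = 2/5
(P · P) ⇔ (P ⇔ Q) = 3/5 ⇔ 2/5 = 4/5
((Q · Q) · (P ⇒ Q)) ⇒ ((P · P) ⇔ (P ⇔ Q)) = 0 ⇒ 4/5 = 1
((P ⇔ P) ⇒ ((P · P) ⇔ (P · Q))) · (((Q · Q) · (P ⇒ Q)) ⇒ ((P · P) ⇔ (P ⇔ Q))) = 2/5 · 1 = 2/5
¬(¬P · ¬(Q ⇒ P)) ⇒ (((P ⇔ P) ⇒ ((P · P) ⇔ (P · Q))) · (((Q · Q) · (P ⇒ Q)) ⇒ ((P · P) ⇔ (P ⇔ Q)))) = 1 ⇒ 2/5 = 2/5
P ⇔ P = 3/5 ⇔ 3/5 = 1
P ⇒ P = 3/5 ⇒ 3/5 = 1
P ⇒ (P ⇒ P) = 3/5 ⇒ 1 = 1
(P ⇔ P) ⇔ (P ⇒ (P ⇒ P)) = 1 ⇔ 1 = 1
P ⇒ P = 3/5 ⇒ 3/5 = 1
P ⇔ (P ⇒ P) = 3/5 ⇔ 1 = 3/5
¬Q = ¬0 = 1
(P ⇔ (P ⇒ P)) ⇒ ¬Q = 3/5 ⇒ 1 = 1
((P ⇔ P) ⇔ (P ⇒ (P ⇒ P))) ⇔ ((P ⇔ (P ⇒ P)) ⇒ ¬Q) = 1 ⇔ 1 = 1
P · P = 3/5 · 3/5 = 3/5
P · P = 3/5 · 3/5 = 3/5
(P · P) ⇔ (P · P) = 3/5 ⇔ 3/5 = 1
¬((P · P) ⇔ (P · P)) = ¬1 = 0
(((P ⇔ P) ⇔ (P ⇒ (P ⇒ P))) ⇔ ((P ⇔ (P ⇒ P)) ⇒ ¬Q)) ⇔ ¬((P · P) ⇔ (P · P)) = 1 ⇔ 0 = 0
(¬(¬P · ¬(Q ⇒ P)) ⇒ (((P ⇔ P) ⇒ ((P · P) ⇔ (P · Q))) · (((Q · Q) · (P ⇒ Q)) ⇒ ((P · P) ⇔ (P ⇔ Q))))) ⇒ ((((P ⇔ P) ⇔ (P ⇒ (P ⇒ P))) ⇔ ((P ⇔ (P ⇒ P)) ⇒ ¬Q)) ⇔ ¬((P · P) ⇔ (P · P))) = 2/5 ⇒ 0 = 3/5
¬((¬(¬P · ¬(Q ⇒ P)) ⇒ (((P ⇔ P) ⇒ ((P · P) ⇔ (P · Q))) · (((Q · Q) · (P ⇒ Q)) ⇒ ((P · P) ⇔ (P ⇔ Q))))) ⇒ ((((P ⇔ P) ⇔ (P ⇒ (P ⇒ P))) ⇔ ((P ⇔ (P ⇒ P)) ⇒ ¬Q)) ⇔ ¬((P · P) ⇔ (P · P)))) = ¬3/5 = 2/5

2/5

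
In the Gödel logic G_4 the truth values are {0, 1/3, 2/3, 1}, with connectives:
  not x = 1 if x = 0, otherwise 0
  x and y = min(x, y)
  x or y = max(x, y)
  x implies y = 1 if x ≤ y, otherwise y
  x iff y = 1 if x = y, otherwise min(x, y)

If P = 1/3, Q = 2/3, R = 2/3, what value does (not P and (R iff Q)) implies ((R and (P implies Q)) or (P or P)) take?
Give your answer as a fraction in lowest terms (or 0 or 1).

not P = not 1/3 = 0
R iff Q = 2/3 iff 2/3 = 1
not P and (R iff Q) = 0 and 1 = 0
P implies Q = 1/3 implies 2/3 = 1
R and (P implies Q) = 2/3 and 1 = 2/3
P or P = 1/3 or 1/3 = 1/3
(R and (P implies Q)) or (P or P) = 2/3 or 1/3 = 2/3
(not P and (R iff Q)) implies ((R and (P implies Q)) or (P or P)) = 0 implies 2/3 = 1

1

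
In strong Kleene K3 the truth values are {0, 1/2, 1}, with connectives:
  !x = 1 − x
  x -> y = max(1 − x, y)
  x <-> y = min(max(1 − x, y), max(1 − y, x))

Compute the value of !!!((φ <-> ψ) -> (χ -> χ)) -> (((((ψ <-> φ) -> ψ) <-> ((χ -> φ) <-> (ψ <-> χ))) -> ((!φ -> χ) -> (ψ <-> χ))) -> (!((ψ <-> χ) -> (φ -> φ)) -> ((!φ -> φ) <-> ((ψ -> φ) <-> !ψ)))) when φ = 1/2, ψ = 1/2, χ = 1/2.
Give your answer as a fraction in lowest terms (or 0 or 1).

1/2

φ <-> ψ = 1/2 <-> 1/2 = 1/2
χ -> χ = 1/2 -> 1/2 = 1/2
(φ <-> ψ) -> (χ -> χ) = 1/2 -> 1/2 = 1/2
!((φ <-> ψ) -> (χ -> χ)) = !1/2 = 1/2
!!((φ <-> ψ) -> (χ -> χ)) = !1/2 = 1/2
!!!((φ <-> ψ) -> (χ -> χ)) = !1/2 = 1/2
ψ <-> φ = 1/2 <-> 1/2 = 1/2
(ψ <-> φ) -> ψ = 1/2 -> 1/2 = 1/2
χ -> φ = 1/2 -> 1/2 = 1/2
ψ <-> χ = 1/2 <-> 1/2 = 1/2
(χ -> φ) <-> (ψ <-> χ) = 1/2 <-> 1/2 = 1/2
((ψ <-> φ) -> ψ) <-> ((χ -> φ) <-> (ψ <-> χ)) = 1/2 <-> 1/2 = 1/2
!φ = !1/2 = 1/2
!φ -> χ = 1/2 -> 1/2 = 1/2
ψ <-> χ = 1/2 <-> 1/2 = 1/2
(!φ -> χ) -> (ψ <-> χ) = 1/2 -> 1/2 = 1/2
(((ψ <-> φ) -> ψ) <-> ((χ -> φ) <-> (ψ <-> χ))) -> ((!φ -> χ) -> (ψ <-> χ)) = 1/2 -> 1/2 = 1/2
ψ <-> χ = 1/2 <-> 1/2 = 1/2
φ -> φ = 1/2 -> 1/2 = 1/2
(ψ <-> χ) -> (φ -> φ) = 1/2 -> 1/2 = 1/2
!((ψ <-> χ) -> (φ -> φ)) = !1/2 = 1/2
!φ = !1/2 = 1/2
!φ -> φ = 1/2 -> 1/2 = 1/2
ψ -> φ = 1/2 -> 1/2 = 1/2
!ψ = !1/2 = 1/2
(ψ -> φ) <-> !ψ = 1/2 <-> 1/2 = 1/2
(!φ -> φ) <-> ((ψ -> φ) <-> !ψ) = 1/2 <-> 1/2 = 1/2
!((ψ <-> χ) -> (φ -> φ)) -> ((!φ -> φ) <-> ((ψ -> φ) <-> !ψ)) = 1/2 -> 1/2 = 1/2
((((ψ <-> φ) -> ψ) <-> ((χ -> φ) <-> (ψ <-> χ))) -> ((!φ -> χ) -> (ψ <-> χ))) -> (!((ψ <-> χ) -> (φ -> φ)) -> ((!φ -> φ) <-> ((ψ -> φ) <-> !ψ))) = 1/2 -> 1/2 = 1/2
!!!((φ <-> ψ) -> (χ -> χ)) -> (((((ψ <-> φ) -> ψ) <-> ((χ -> φ) <-> (ψ <-> χ))) -> ((!φ -> χ) -> (ψ <-> χ))) -> (!((ψ <-> χ) -> (φ -> φ)) -> ((!φ -> φ) <-> ((ψ -> φ) <-> !ψ)))) = 1/2 -> 1/2 = 1/2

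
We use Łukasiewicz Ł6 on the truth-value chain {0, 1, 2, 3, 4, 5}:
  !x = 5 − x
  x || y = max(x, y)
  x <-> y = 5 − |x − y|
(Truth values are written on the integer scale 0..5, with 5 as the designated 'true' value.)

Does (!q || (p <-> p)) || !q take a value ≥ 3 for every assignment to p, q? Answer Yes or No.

Yes

At p = 3, q = 0, for instance:
!q = !0 = 5
p <-> p = 3 <-> 3 = 5
!q || (p <-> p) = 5 || 5 = 5
!q = !0 = 5
(!q || (p <-> p)) || !q = 5 || 5 = 5
and checking the remaining 35 assignments likewise gives ≥ 3 in every case.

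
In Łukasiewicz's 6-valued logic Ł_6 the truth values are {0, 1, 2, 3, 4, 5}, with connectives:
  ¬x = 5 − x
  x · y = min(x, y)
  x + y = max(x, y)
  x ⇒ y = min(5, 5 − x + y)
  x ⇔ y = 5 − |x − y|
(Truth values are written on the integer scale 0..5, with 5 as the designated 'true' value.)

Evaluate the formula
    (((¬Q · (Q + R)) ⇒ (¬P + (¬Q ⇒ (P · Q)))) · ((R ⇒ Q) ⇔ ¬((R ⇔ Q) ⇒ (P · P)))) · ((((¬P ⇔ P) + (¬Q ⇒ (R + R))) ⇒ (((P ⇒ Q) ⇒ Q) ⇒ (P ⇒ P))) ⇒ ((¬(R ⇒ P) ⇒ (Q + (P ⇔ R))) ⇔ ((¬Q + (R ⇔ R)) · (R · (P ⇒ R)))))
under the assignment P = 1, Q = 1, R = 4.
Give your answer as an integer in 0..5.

¬Q = ¬1 = 4
Q + R = 1 + 4 = 4
¬Q · (Q + R) = 4 · 4 = 4
¬P = ¬1 = 4
¬Q = ¬1 = 4
P · Q = 1 · 1 = 1
¬Q ⇒ (P · Q) = 4 ⇒ 1 = 2
¬P + (¬Q ⇒ (P · Q)) = 4 + 2 = 4
(¬Q · (Q + R)) ⇒ (¬P + (¬Q ⇒ (P · Q))) = 4 ⇒ 4 = 5
R ⇒ Q = 4 ⇒ 1 = 2
R ⇔ Q = 4 ⇔ 1 = 2
P · P = 1 · 1 = 1
(R ⇔ Q) ⇒ (P · P) = 2 ⇒ 1 = 4
¬((R ⇔ Q) ⇒ (P · P)) = ¬4 = 1
(R ⇒ Q) ⇔ ¬((R ⇔ Q) ⇒ (P · P)) = 2 ⇔ 1 = 4
((¬Q · (Q + R)) ⇒ (¬P + (¬Q ⇒ (P · Q)))) · ((R ⇒ Q) ⇔ ¬((R ⇔ Q) ⇒ (P · P))) = 5 · 4 = 4
¬P = ¬1 = 4
¬P ⇔ P = 4 ⇔ 1 = 2
¬Q = ¬1 = 4
R + R = 4 + 4 = 4
¬Q ⇒ (R + R) = 4 ⇒ 4 = 5
(¬P ⇔ P) + (¬Q ⇒ (R + R)) = 2 + 5 = 5
P ⇒ Q = 1 ⇒ 1 = 5
(P ⇒ Q) ⇒ Q = 5 ⇒ 1 = 1
P ⇒ P = 1 ⇒ 1 = 5
((P ⇒ Q) ⇒ Q) ⇒ (P ⇒ P) = 1 ⇒ 5 = 5
((¬P ⇔ P) + (¬Q ⇒ (R + R))) ⇒ (((P ⇒ Q) ⇒ Q) ⇒ (P ⇒ P)) = 5 ⇒ 5 = 5
R ⇒ P = 4 ⇒ 1 = 2
¬(R ⇒ P) = ¬2 = 3
P ⇔ R = 1 ⇔ 4 = 2
Q + (P ⇔ R) = 1 + 2 = 2
¬(R ⇒ P) ⇒ (Q + (P ⇔ R)) = 3 ⇒ 2 = 4
¬Q = ¬1 = 4
R ⇔ R = 4 ⇔ 4 = 5
¬Q + (R ⇔ R) = 4 + 5 = 5
P ⇒ R = 1 ⇒ 4 = 5
R · (P ⇒ R) = 4 · 5 = 4
(¬Q + (R ⇔ R)) · (R · (P ⇒ R)) = 5 · 4 = 4
(¬(R ⇒ P) ⇒ (Q + (P ⇔ R))) ⇔ ((¬Q + (R ⇔ R)) · (R · (P ⇒ R))) = 4 ⇔ 4 = 5
(((¬P ⇔ P) + (¬Q ⇒ (R + R))) ⇒ (((P ⇒ Q) ⇒ Q) ⇒ (P ⇒ P))) ⇒ ((¬(R ⇒ P) ⇒ (Q + (P ⇔ R))) ⇔ ((¬Q + (R ⇔ R)) · (R · (P ⇒ R)))) = 5 ⇒ 5 = 5
(((¬Q · (Q + R)) ⇒ (¬P + (¬Q ⇒ (P · Q)))) · ((R ⇒ Q) ⇔ ¬((R ⇔ Q) ⇒ (P · P)))) · ((((¬P ⇔ P) + (¬Q ⇒ (R + R))) ⇒ (((P ⇒ Q) ⇒ Q) ⇒ (P ⇒ P))) ⇒ ((¬(R ⇒ P) ⇒ (Q + (P ⇔ R))) ⇔ ((¬Q + (R ⇔ R)) · (R · (P ⇒ R))))) = 4 · 5 = 4

4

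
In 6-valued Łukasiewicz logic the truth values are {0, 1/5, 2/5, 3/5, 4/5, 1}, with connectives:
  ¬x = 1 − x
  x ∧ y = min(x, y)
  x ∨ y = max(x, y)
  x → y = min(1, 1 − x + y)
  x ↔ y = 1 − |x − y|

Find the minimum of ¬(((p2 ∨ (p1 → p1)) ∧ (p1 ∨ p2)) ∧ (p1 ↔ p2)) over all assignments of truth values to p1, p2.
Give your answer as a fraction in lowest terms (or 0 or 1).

0

Take p1 = 1, p2 = 1:
p1 → p1 = 1 → 1 = 1
p2 ∨ (p1 → p1) = 1 ∨ 1 = 1
p1 ∨ p2 = 1 ∨ 1 = 1
(p2 ∨ (p1 → p1)) ∧ (p1 ∨ p2) = 1 ∧ 1 = 1
p1 ↔ p2 = 1 ↔ 1 = 1
((p2 ∨ (p1 → p1)) ∧ (p1 ∨ p2)) ∧ (p1 ↔ p2) = 1 ∧ 1 = 1
¬(((p2 ∨ (p1 → p1)) ∧ (p1 ∨ p2)) ∧ (p1 ↔ p2)) = ¬1 = 0
No assignment yields a value below 0, so this is the minimum.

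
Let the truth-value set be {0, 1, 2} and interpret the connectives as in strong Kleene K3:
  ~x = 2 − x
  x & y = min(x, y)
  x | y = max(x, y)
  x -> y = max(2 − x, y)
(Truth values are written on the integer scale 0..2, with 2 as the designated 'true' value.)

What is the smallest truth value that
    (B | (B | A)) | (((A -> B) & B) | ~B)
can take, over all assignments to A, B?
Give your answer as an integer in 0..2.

1

Take A = 0, B = 1:
B | A = 1 | 0 = 1
B | (B | A) = 1 | 1 = 1
A -> B = 0 -> 1 = 2
(A -> B) & B = 2 & 1 = 1
~B = ~1 = 1
((A -> B) & B) | ~B = 1 | 1 = 1
(B | (B | A)) | (((A -> B) & B) | ~B) = 1 | 1 = 1
No assignment yields a value below 1, so this is the minimum.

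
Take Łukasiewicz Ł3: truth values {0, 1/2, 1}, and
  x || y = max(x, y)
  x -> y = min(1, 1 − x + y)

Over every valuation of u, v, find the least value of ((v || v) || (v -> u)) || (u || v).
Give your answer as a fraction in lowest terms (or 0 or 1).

Take u = 0, v = 1/2:
v || v = 1/2 || 1/2 = 1/2
v -> u = 1/2 -> 0 = 1/2
(v || v) || (v -> u) = 1/2 || 1/2 = 1/2
u || v = 0 || 1/2 = 1/2
((v || v) || (v -> u)) || (u || v) = 1/2 || 1/2 = 1/2
No assignment yields a value below 1/2, so this is the minimum.

1/2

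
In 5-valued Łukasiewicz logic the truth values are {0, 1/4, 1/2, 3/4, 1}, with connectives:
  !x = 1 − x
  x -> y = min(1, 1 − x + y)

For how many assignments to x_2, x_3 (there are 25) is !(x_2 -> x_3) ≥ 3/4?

3

value 1: 1 assignment (counts)
value 3/4: 2 assignments (counts)
value 1/2: 3 assignments
value 1/4: 4 assignments
value 0: 15 assignments
So 3 of the 25 assignments meet the threshold.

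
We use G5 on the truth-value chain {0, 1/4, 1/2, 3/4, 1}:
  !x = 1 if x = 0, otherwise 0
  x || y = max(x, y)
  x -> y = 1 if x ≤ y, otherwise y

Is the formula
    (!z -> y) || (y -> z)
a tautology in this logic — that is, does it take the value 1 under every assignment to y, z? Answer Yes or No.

Counterexample: take y = 1/4, z = 0.
!z = !0 = 1
!z -> y = 1 -> 1/4 = 1/4
y -> z = 1/4 -> 0 = 0
(!z -> y) || (y -> z) = 1/4 || 0 = 1/4
This gives 1/4 ≠ 1.

No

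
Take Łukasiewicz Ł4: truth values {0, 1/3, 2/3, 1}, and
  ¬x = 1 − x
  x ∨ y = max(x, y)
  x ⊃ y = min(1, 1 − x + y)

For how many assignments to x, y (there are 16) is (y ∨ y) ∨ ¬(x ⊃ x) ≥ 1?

x = 0, y = 0 ↦ 0  <
x = 0, y = 1/3 ↦ 1/3  <
x = 0, y = 2/3 ↦ 2/3  <
x = 0, y = 1 ↦ 1  ≥
x = 1/3, y = 0 ↦ 0  <
x = 1/3, y = 1/3 ↦ 1/3  <
x = 1/3, y = 2/3 ↦ 2/3  <
x = 1/3, y = 1 ↦ 1  ≥
x = 2/3, y = 0 ↦ 0  <
x = 2/3, y = 1/3 ↦ 1/3  <
x = 2/3, y = 2/3 ↦ 2/3  <
x = 2/3, y = 1 ↦ 1  ≥
x = 1, y = 0 ↦ 0  <
x = 1, y = 1/3 ↦ 1/3  <
x = 1, y = 2/3 ↦ 2/3  <
x = 1, y = 1 ↦ 1  ≥
So 4 of the 16 assignments meet the threshold.

4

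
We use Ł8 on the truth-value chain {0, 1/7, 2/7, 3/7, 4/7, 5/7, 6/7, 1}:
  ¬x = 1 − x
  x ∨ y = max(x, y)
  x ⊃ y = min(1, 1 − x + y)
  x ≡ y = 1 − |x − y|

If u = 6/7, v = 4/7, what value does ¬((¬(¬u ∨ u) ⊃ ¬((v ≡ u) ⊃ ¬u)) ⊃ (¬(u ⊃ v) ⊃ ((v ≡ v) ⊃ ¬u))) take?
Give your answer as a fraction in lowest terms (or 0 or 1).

1/7

¬u = ¬6/7 = 1/7
¬u ∨ u = 1/7 ∨ 6/7 = 6/7
¬(¬u ∨ u) = ¬6/7 = 1/7
v ≡ u = 4/7 ≡ 6/7 = 5/7
¬u = ¬6/7 = 1/7
(v ≡ u) ⊃ ¬u = 5/7 ⊃ 1/7 = 3/7
¬((v ≡ u) ⊃ ¬u) = ¬3/7 = 4/7
¬(¬u ∨ u) ⊃ ¬((v ≡ u) ⊃ ¬u) = 1/7 ⊃ 4/7 = 1
u ⊃ v = 6/7 ⊃ 4/7 = 5/7
¬(u ⊃ v) = ¬5/7 = 2/7
v ≡ v = 4/7 ≡ 4/7 = 1
¬u = ¬6/7 = 1/7
(v ≡ v) ⊃ ¬u = 1 ⊃ 1/7 = 1/7
¬(u ⊃ v) ⊃ ((v ≡ v) ⊃ ¬u) = 2/7 ⊃ 1/7 = 6/7
(¬(¬u ∨ u) ⊃ ¬((v ≡ u) ⊃ ¬u)) ⊃ (¬(u ⊃ v) ⊃ ((v ≡ v) ⊃ ¬u)) = 1 ⊃ 6/7 = 6/7
¬((¬(¬u ∨ u) ⊃ ¬((v ≡ u) ⊃ ¬u)) ⊃ (¬(u ⊃ v) ⊃ ((v ≡ v) ⊃ ¬u))) = ¬6/7 = 1/7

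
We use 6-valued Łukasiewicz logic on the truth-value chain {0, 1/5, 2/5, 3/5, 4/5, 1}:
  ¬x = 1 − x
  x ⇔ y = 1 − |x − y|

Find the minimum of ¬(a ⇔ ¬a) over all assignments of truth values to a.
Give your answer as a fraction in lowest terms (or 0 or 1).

Take a = 2/5:
¬a = ¬2/5 = 3/5
a ⇔ ¬a = 2/5 ⇔ 3/5 = 4/5
¬(a ⇔ ¬a) = ¬4/5 = 1/5
No assignment yields a value below 1/5, so this is the minimum.

1/5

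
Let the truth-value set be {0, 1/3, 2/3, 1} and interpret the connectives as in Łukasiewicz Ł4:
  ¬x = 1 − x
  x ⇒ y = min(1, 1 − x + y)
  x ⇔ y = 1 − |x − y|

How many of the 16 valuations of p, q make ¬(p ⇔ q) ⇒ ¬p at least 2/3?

p = 0, q = 0 ↦ 1  ≥
p = 0, q = 1/3 ↦ 1  ≥
p = 0, q = 2/3 ↦ 1  ≥
p = 0, q = 1 ↦ 1  ≥
p = 1/3, q = 0 ↦ 1  ≥
p = 1/3, q = 1/3 ↦ 1  ≥
p = 1/3, q = 2/3 ↦ 1  ≥
p = 1/3, q = 1 ↦ 1  ≥
p = 2/3, q = 0 ↦ 2/3  ≥
p = 2/3, q = 1/3 ↦ 1  ≥
p = 2/3, q = 2/3 ↦ 1  ≥
p = 2/3, q = 1 ↦ 1  ≥
p = 1, q = 0 ↦ 0  <
p = 1, q = 1/3 ↦ 1/3  <
p = 1, q = 2/3 ↦ 2/3  ≥
p = 1, q = 1 ↦ 1  ≥
So 14 of the 16 assignments meet the threshold.

14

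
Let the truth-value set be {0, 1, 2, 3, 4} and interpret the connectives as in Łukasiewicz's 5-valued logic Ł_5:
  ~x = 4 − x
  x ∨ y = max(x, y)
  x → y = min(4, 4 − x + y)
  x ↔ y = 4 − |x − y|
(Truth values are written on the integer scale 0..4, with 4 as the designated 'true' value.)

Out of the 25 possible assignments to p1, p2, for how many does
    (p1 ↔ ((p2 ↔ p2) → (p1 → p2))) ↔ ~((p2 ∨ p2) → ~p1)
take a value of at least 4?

value 4: 13 assignments (counts)
value 3: 5 assignments
value 2: 3 assignments
value 1: 3 assignments
value 0: 1 assignment
So 13 of the 25 assignments meet the threshold.

13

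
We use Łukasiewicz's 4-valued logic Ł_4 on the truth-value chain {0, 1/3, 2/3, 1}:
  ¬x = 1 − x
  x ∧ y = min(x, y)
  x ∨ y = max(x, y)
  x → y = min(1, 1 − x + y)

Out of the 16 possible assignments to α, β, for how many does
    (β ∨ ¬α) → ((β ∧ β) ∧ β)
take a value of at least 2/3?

13

α = 0, β = 0 ↦ 0  <
α = 0, β = 1/3 ↦ 1/3  <
α = 0, β = 2/3 ↦ 2/3  ≥
α = 0, β = 1 ↦ 1  ≥
α = 1/3, β = 0 ↦ 1/3  <
α = 1/3, β = 1/3 ↦ 2/3  ≥
α = 1/3, β = 2/3 ↦ 1  ≥
α = 1/3, β = 1 ↦ 1  ≥
α = 2/3, β = 0 ↦ 2/3  ≥
α = 2/3, β = 1/3 ↦ 1  ≥
α = 2/3, β = 2/3 ↦ 1  ≥
α = 2/3, β = 1 ↦ 1  ≥
α = 1, β = 0 ↦ 1  ≥
α = 1, β = 1/3 ↦ 1  ≥
α = 1, β = 2/3 ↦ 1  ≥
α = 1, β = 1 ↦ 1  ≥
So 13 of the 16 assignments meet the threshold.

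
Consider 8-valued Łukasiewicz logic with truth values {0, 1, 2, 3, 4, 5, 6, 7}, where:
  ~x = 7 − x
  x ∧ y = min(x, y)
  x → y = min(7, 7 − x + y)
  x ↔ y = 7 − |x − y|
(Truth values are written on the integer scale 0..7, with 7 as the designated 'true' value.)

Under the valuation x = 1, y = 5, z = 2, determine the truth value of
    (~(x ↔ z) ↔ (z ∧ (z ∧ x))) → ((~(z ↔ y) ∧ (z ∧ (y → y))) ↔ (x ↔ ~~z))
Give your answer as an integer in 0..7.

x ↔ z = 1 ↔ 2 = 6
~(x ↔ z) = ~6 = 1
z ∧ x = 2 ∧ 1 = 1
z ∧ (z ∧ x) = 2 ∧ 1 = 1
~(x ↔ z) ↔ (z ∧ (z ∧ x)) = 1 ↔ 1 = 7
z ↔ y = 2 ↔ 5 = 4
~(z ↔ y) = ~4 = 3
y → y = 5 → 5 = 7
z ∧ (y → y) = 2 ∧ 7 = 2
~(z ↔ y) ∧ (z ∧ (y → y)) = 3 ∧ 2 = 2
~z = ~2 = 5
~~z = ~5 = 2
x ↔ ~~z = 1 ↔ 2 = 6
(~(z ↔ y) ∧ (z ∧ (y → y))) ↔ (x ↔ ~~z) = 2 ↔ 6 = 3
(~(x ↔ z) ↔ (z ∧ (z ∧ x))) → ((~(z ↔ y) ∧ (z ∧ (y → y))) ↔ (x ↔ ~~z)) = 7 → 3 = 3

3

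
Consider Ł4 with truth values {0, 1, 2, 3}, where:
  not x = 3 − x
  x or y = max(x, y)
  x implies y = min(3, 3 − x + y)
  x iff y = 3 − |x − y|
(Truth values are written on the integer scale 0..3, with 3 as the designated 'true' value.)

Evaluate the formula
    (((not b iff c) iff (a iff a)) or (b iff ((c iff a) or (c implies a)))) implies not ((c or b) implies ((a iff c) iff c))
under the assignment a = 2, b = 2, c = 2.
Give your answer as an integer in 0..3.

1

not b = not 2 = 1
not b iff c = 1 iff 2 = 2
a iff a = 2 iff 2 = 3
(not b iff c) iff (a iff a) = 2 iff 3 = 2
c iff a = 2 iff 2 = 3
c implies a = 2 implies 2 = 3
(c iff a) or (c implies a) = 3 or 3 = 3
b iff ((c iff a) or (c implies a)) = 2 iff 3 = 2
((not b iff c) iff (a iff a)) or (b iff ((c iff a) or (c implies a))) = 2 or 2 = 2
c or b = 2 or 2 = 2
a iff c = 2 iff 2 = 3
(a iff c) iff c = 3 iff 2 = 2
(c or b) implies ((a iff c) iff c) = 2 implies 2 = 3
not ((c or b) implies ((a iff c) iff c)) = not 3 = 0
(((not b iff c) iff (a iff a)) or (b iff ((c iff a) or (c implies a)))) implies not ((c or b) implies ((a iff c) iff c)) = 2 implies 0 = 1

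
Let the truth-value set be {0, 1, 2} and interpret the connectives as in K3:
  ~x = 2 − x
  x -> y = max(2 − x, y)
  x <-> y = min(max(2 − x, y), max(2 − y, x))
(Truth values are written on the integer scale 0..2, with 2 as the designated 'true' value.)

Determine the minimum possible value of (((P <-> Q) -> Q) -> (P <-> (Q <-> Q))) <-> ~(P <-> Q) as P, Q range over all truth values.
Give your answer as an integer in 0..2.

0

Take P = 0, Q = 0:
P <-> Q = 0 <-> 0 = 2
(P <-> Q) -> Q = 2 -> 0 = 0
Q <-> Q = 0 <-> 0 = 2
P <-> (Q <-> Q) = 0 <-> 2 = 0
((P <-> Q) -> Q) -> (P <-> (Q <-> Q)) = 0 -> 0 = 2
P <-> Q = 0 <-> 0 = 2
~(P <-> Q) = ~2 = 0
(((P <-> Q) -> Q) -> (P <-> (Q <-> Q))) <-> ~(P <-> Q) = 2 <-> 0 = 0
No assignment yields a value below 0, so this is the minimum.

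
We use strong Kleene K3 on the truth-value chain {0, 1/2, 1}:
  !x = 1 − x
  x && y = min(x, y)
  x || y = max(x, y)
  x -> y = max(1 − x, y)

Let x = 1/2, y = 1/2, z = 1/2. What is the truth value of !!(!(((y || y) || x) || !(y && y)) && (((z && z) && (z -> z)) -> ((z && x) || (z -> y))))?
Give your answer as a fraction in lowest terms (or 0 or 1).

y || y = 1/2 || 1/2 = 1/2
(y || y) || x = 1/2 || 1/2 = 1/2
y && y = 1/2 && 1/2 = 1/2
!(y && y) = !1/2 = 1/2
((y || y) || x) || !(y && y) = 1/2 || 1/2 = 1/2
!(((y || y) || x) || !(y && y)) = !1/2 = 1/2
z && z = 1/2 && 1/2 = 1/2
z -> z = 1/2 -> 1/2 = 1/2
(z && z) && (z -> z) = 1/2 && 1/2 = 1/2
z && x = 1/2 && 1/2 = 1/2
z -> y = 1/2 -> 1/2 = 1/2
(z && x) || (z -> y) = 1/2 || 1/2 = 1/2
((z && z) && (z -> z)) -> ((z && x) || (z -> y)) = 1/2 -> 1/2 = 1/2
!(((y || y) || x) || !(y && y)) && (((z && z) && (z -> z)) -> ((z && x) || (z -> y))) = 1/2 && 1/2 = 1/2
!(!(((y || y) || x) || !(y && y)) && (((z && z) && (z -> z)) -> ((z && x) || (z -> y)))) = !1/2 = 1/2
!!(!(((y || y) || x) || !(y && y)) && (((z && z) && (z -> z)) -> ((z && x) || (z -> y)))) = !1/2 = 1/2

1/2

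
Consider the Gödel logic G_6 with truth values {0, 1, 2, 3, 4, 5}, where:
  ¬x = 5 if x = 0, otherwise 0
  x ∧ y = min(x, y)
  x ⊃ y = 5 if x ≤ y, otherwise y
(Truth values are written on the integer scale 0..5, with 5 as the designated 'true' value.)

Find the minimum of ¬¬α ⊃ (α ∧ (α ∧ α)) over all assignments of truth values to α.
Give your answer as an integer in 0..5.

1

Take α = 1:
¬α = ¬1 = 0
¬¬α = ¬0 = 5
α ∧ α = 1 ∧ 1 = 1
α ∧ (α ∧ α) = 1 ∧ 1 = 1
¬¬α ⊃ (α ∧ (α ∧ α)) = 5 ⊃ 1 = 1
No assignment yields a value below 1, so this is the minimum.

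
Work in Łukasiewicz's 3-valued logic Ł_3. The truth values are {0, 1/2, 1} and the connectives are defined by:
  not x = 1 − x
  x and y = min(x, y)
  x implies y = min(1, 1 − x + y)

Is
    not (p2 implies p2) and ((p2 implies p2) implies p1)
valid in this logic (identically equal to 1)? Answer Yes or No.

Counterexample: take p1 = 0, p2 = 0.
p2 implies p2 = 0 implies 0 = 1
not (p2 implies p2) = not 1 = 0
p2 implies p2 = 0 implies 0 = 1
(p2 implies p2) implies p1 = 1 implies 0 = 0
not (p2 implies p2) and ((p2 implies p2) implies p1) = 0 and 0 = 0
This gives 0 ≠ 1.

No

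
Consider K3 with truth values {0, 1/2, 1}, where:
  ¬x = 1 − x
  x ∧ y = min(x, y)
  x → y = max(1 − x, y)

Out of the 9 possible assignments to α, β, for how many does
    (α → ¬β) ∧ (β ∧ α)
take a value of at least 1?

α = 0, β = 0 ↦ 0  <
α = 0, β = 1/2 ↦ 0  <
α = 0, β = 1 ↦ 0  <
α = 1/2, β = 0 ↦ 0  <
α = 1/2, β = 1/2 ↦ 1/2  <
α = 1/2, β = 1 ↦ 1/2  <
α = 1, β = 0 ↦ 0  <
α = 1, β = 1/2 ↦ 1/2  <
α = 1, β = 1 ↦ 0  <
So 0 of the 9 assignments meet the threshold.

0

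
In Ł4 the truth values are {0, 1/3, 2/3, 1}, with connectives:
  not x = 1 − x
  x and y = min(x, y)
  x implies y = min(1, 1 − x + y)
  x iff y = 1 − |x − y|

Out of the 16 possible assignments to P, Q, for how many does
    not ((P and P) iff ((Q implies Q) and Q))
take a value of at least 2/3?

6

P = 0, Q = 0 ↦ 0  <
P = 0, Q = 1/3 ↦ 1/3  <
P = 0, Q = 2/3 ↦ 2/3  ≥
P = 0, Q = 1 ↦ 1  ≥
P = 1/3, Q = 0 ↦ 1/3  <
P = 1/3, Q = 1/3 ↦ 0  <
P = 1/3, Q = 2/3 ↦ 1/3  <
P = 1/3, Q = 1 ↦ 2/3  ≥
P = 2/3, Q = 0 ↦ 2/3  ≥
P = 2/3, Q = 1/3 ↦ 1/3  <
P = 2/3, Q = 2/3 ↦ 0  <
P = 2/3, Q = 1 ↦ 1/3  <
P = 1, Q = 0 ↦ 1  ≥
P = 1, Q = 1/3 ↦ 2/3  ≥
P = 1, Q = 2/3 ↦ 1/3  <
P = 1, Q = 1 ↦ 0  <
So 6 of the 16 assignments meet the threshold.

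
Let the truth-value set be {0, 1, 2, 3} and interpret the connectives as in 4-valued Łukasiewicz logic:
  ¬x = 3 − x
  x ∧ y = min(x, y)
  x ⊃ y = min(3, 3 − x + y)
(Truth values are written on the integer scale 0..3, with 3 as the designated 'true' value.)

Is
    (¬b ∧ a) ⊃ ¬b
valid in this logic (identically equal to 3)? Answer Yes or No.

a = 0, b = 0 ↦ 3
a = 0, b = 1 ↦ 3
a = 0, b = 2 ↦ 3
a = 0, b = 3 ↦ 3
a = 1, b = 0 ↦ 3
a = 1, b = 1 ↦ 3
a = 1, b = 2 ↦ 3
a = 1, b = 3 ↦ 3
a = 2, b = 0 ↦ 3
a = 2, b = 1 ↦ 3
a = 2, b = 2 ↦ 3
a = 2, b = 3 ↦ 3
a = 3, b = 0 ↦ 3
a = 3, b = 1 ↦ 3
a = 3, b = 2 ↦ 3
a = 3, b = 3 ↦ 3
Every assignment gives a value ≥ 3.

Yes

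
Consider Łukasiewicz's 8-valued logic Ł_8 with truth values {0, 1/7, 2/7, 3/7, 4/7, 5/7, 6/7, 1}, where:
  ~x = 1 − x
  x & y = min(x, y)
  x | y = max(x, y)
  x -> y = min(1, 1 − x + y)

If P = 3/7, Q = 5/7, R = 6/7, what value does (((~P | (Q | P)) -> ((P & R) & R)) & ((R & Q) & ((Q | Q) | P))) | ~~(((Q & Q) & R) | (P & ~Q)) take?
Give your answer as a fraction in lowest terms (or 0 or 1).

5/7

~P = ~3/7 = 4/7
Q | P = 5/7 | 3/7 = 5/7
~P | (Q | P) = 4/7 | 5/7 = 5/7
P & R = 3/7 & 6/7 = 3/7
(P & R) & R = 3/7 & 6/7 = 3/7
(~P | (Q | P)) -> ((P & R) & R) = 5/7 -> 3/7 = 5/7
R & Q = 6/7 & 5/7 = 5/7
Q | Q = 5/7 | 5/7 = 5/7
(Q | Q) | P = 5/7 | 3/7 = 5/7
(R & Q) & ((Q | Q) | P) = 5/7 & 5/7 = 5/7
((~P | (Q | P)) -> ((P & R) & R)) & ((R & Q) & ((Q | Q) | P)) = 5/7 & 5/7 = 5/7
Q & Q = 5/7 & 5/7 = 5/7
(Q & Q) & R = 5/7 & 6/7 = 5/7
~Q = ~5/7 = 2/7
P & ~Q = 3/7 & 2/7 = 2/7
((Q & Q) & R) | (P & ~Q) = 5/7 | 2/7 = 5/7
~(((Q & Q) & R) | (P & ~Q)) = ~5/7 = 2/7
~~(((Q & Q) & R) | (P & ~Q)) = ~2/7 = 5/7
(((~P | (Q | P)) -> ((P & R) & R)) & ((R & Q) & ((Q | Q) | P))) | ~~(((Q & Q) & R) | (P & ~Q)) = 5/7 | 5/7 = 5/7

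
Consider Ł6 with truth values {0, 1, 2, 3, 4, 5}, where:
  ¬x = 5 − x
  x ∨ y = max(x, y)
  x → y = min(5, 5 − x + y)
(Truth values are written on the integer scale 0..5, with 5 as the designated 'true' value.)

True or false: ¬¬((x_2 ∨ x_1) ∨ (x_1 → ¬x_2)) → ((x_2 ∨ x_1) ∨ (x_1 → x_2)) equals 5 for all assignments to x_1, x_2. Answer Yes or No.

Counterexample: take x_1 = 1, x_2 = 0.
x_2 ∨ x_1 = 0 ∨ 1 = 1
¬x_2 = ¬0 = 5
x_1 → ¬x_2 = 1 → 5 = 5
(x_2 ∨ x_1) ∨ (x_1 → ¬x_2) = 1 ∨ 5 = 5
¬((x_2 ∨ x_1) ∨ (x_1 → ¬x_2)) = ¬5 = 0
¬¬((x_2 ∨ x_1) ∨ (x_1 → ¬x_2)) = ¬0 = 5
x_2 ∨ x_1 = 0 ∨ 1 = 1
x_1 → x_2 = 1 → 0 = 4
(x_2 ∨ x_1) ∨ (x_1 → x_2) = 1 ∨ 4 = 4
¬¬((x_2 ∨ x_1) ∨ (x_1 → ¬x_2)) → ((x_2 ∨ x_1) ∨ (x_1 → x_2)) = 5 → 4 = 4
This gives 4 ≠ 5.

No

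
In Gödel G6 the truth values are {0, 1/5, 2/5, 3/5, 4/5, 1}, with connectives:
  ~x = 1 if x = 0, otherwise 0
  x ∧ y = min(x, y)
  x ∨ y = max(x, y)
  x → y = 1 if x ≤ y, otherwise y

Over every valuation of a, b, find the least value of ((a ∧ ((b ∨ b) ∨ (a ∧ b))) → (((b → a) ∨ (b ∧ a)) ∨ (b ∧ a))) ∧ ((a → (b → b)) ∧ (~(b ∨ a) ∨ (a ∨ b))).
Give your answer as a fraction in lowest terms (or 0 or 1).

1/5

Take a = 0, b = 1/5:
b ∨ b = 1/5 ∨ 1/5 = 1/5
a ∧ b = 0 ∧ 1/5 = 0
(b ∨ b) ∨ (a ∧ b) = 1/5 ∨ 0 = 1/5
a ∧ ((b ∨ b) ∨ (a ∧ b)) = 0 ∧ 1/5 = 0
b → a = 1/5 → 0 = 0
b ∧ a = 1/5 ∧ 0 = 0
(b → a) ∨ (b ∧ a) = 0 ∨ 0 = 0
b ∧ a = 1/5 ∧ 0 = 0
((b → a) ∨ (b ∧ a)) ∨ (b ∧ a) = 0 ∨ 0 = 0
(a ∧ ((b ∨ b) ∨ (a ∧ b))) → (((b → a) ∨ (b ∧ a)) ∨ (b ∧ a)) = 0 → 0 = 1
b → b = 1/5 → 1/5 = 1
a → (b → b) = 0 → 1 = 1
b ∨ a = 1/5 ∨ 0 = 1/5
~(b ∨ a) = ~1/5 = 0
a ∨ b = 0 ∨ 1/5 = 1/5
~(b ∨ a) ∨ (a ∨ b) = 0 ∨ 1/5 = 1/5
(a → (b → b)) ∧ (~(b ∨ a) ∨ (a ∨ b)) = 1 ∧ 1/5 = 1/5
((a ∧ ((b ∨ b) ∨ (a ∧ b))) → (((b → a) ∨ (b ∧ a)) ∨ (b ∧ a))) ∧ ((a → (b → b)) ∧ (~(b ∨ a) ∨ (a ∨ b))) = 1 ∧ 1/5 = 1/5
No assignment yields a value below 1/5, so this is the minimum.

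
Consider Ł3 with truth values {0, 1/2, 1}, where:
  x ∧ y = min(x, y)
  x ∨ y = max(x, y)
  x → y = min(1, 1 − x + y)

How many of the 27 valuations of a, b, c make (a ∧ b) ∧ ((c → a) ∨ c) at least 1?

value 1: 3 assignments (counts)
value 1/2: 9 assignments
value 0: 15 assignments
So 3 of the 27 assignments meet the threshold.

3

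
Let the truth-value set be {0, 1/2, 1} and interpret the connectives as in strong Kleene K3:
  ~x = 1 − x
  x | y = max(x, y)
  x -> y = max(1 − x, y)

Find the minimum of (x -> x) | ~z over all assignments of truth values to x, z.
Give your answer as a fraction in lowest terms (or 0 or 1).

Take x = 1/2, z = 1/2:
x -> x = 1/2 -> 1/2 = 1/2
~z = ~1/2 = 1/2
(x -> x) | ~z = 1/2 | 1/2 = 1/2
No assignment yields a value below 1/2, so this is the minimum.

1/2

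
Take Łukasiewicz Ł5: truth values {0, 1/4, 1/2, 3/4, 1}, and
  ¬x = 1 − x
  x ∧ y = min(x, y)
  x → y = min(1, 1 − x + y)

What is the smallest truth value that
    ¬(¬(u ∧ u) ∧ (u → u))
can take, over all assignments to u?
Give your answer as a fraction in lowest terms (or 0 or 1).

0

Take u = 0:
u ∧ u = 0 ∧ 0 = 0
¬(u ∧ u) = ¬0 = 1
u → u = 0 → 0 = 1
¬(u ∧ u) ∧ (u → u) = 1 ∧ 1 = 1
¬(¬(u ∧ u) ∧ (u → u)) = ¬1 = 0
No assignment yields a value below 0, so this is the minimum.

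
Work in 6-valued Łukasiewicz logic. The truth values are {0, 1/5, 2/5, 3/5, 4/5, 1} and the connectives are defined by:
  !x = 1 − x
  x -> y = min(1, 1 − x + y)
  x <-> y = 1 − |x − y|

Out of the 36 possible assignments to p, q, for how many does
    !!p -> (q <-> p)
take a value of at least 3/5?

value 1: 27 assignments (counts)
value 4/5: 3 assignments (counts)
value 3/5: 2 assignments (counts)
value 2/5: 2 assignments
value 1/5: 1 assignment
value 0: 1 assignment
So 32 of the 36 assignments meet the threshold.

32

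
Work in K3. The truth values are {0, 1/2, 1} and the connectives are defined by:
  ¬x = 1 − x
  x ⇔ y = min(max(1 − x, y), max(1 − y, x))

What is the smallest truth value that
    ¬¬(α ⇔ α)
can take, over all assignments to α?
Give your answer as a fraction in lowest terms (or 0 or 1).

1/2

Take α = 1/2:
α ⇔ α = 1/2 ⇔ 1/2 = 1/2
¬(α ⇔ α) = ¬1/2 = 1/2
¬¬(α ⇔ α) = ¬1/2 = 1/2
No assignment yields a value below 1/2, so this is the minimum.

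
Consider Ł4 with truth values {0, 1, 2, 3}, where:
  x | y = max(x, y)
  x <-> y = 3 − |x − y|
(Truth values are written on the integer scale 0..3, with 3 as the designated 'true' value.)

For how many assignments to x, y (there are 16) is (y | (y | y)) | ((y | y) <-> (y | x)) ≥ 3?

10

x = 0, y = 0 ↦ 3  ≥
x = 0, y = 1 ↦ 3  ≥
x = 0, y = 2 ↦ 3  ≥
x = 0, y = 3 ↦ 3  ≥
x = 1, y = 0 ↦ 2  <
x = 1, y = 1 ↦ 3  ≥
x = 1, y = 2 ↦ 3  ≥
x = 1, y = 3 ↦ 3  ≥
x = 2, y = 0 ↦ 1  <
x = 2, y = 1 ↦ 2  <
x = 2, y = 2 ↦ 3  ≥
x = 2, y = 3 ↦ 3  ≥
x = 3, y = 0 ↦ 0  <
x = 3, y = 1 ↦ 1  <
x = 3, y = 2 ↦ 2  <
x = 3, y = 3 ↦ 3  ≥
So 10 of the 16 assignments meet the threshold.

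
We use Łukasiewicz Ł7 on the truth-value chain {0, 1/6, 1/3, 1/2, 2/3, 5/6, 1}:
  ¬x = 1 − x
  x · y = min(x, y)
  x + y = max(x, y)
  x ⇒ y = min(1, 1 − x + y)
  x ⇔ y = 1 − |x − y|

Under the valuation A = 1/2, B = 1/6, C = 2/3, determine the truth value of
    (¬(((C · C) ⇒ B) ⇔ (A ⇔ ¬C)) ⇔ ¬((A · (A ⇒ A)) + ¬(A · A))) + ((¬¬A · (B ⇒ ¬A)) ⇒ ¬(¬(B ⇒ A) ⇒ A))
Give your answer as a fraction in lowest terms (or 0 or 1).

5/6

C · C = 2/3 · 2/3 = 2/3
(C · C) ⇒ B = 2/3 ⇒ 1/6 = 1/2
¬C = ¬2/3 = 1/3
A ⇔ ¬C = 1/2 ⇔ 1/3 = 5/6
((C · C) ⇒ B) ⇔ (A ⇔ ¬C) = 1/2 ⇔ 5/6 = 2/3
¬(((C · C) ⇒ B) ⇔ (A ⇔ ¬C)) = ¬2/3 = 1/3
A ⇒ A = 1/2 ⇒ 1/2 = 1
A · (A ⇒ A) = 1/2 · 1 = 1/2
A · A = 1/2 · 1/2 = 1/2
¬(A · A) = ¬1/2 = 1/2
(A · (A ⇒ A)) + ¬(A · A) = 1/2 + 1/2 = 1/2
¬((A · (A ⇒ A)) + ¬(A · A)) = ¬1/2 = 1/2
¬(((C · C) ⇒ B) ⇔ (A ⇔ ¬C)) ⇔ ¬((A · (A ⇒ A)) + ¬(A · A)) = 1/3 ⇔ 1/2 = 5/6
¬A = ¬1/2 = 1/2
¬¬A = ¬1/2 = 1/2
¬A = ¬1/2 = 1/2
B ⇒ ¬A = 1/6 ⇒ 1/2 = 1
¬¬A · (B ⇒ ¬A) = 1/2 · 1 = 1/2
B ⇒ A = 1/6 ⇒ 1/2 = 1
¬(B ⇒ A) = ¬1 = 0
¬(B ⇒ A) ⇒ A = 0 ⇒ 1/2 = 1
¬(¬(B ⇒ A) ⇒ A) = ¬1 = 0
(¬¬A · (B ⇒ ¬A)) ⇒ ¬(¬(B ⇒ A) ⇒ A) = 1/2 ⇒ 0 = 1/2
(¬(((C · C) ⇒ B) ⇔ (A ⇔ ¬C)) ⇔ ¬((A · (A ⇒ A)) + ¬(A · A))) + ((¬¬A · (B ⇒ ¬A)) ⇒ ¬(¬(B ⇒ A) ⇒ A)) = 5/6 + 1/2 = 5/6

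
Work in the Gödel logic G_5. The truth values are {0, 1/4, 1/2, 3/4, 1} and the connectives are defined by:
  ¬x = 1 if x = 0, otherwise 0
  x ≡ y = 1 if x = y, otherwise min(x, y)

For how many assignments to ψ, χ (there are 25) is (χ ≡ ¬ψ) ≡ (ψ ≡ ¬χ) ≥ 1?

19

value 1: 19 assignments (counts)
value 3/4: 2 assignments
value 1/2: 2 assignments
value 1/4: 2 assignments
So 19 of the 25 assignments meet the threshold.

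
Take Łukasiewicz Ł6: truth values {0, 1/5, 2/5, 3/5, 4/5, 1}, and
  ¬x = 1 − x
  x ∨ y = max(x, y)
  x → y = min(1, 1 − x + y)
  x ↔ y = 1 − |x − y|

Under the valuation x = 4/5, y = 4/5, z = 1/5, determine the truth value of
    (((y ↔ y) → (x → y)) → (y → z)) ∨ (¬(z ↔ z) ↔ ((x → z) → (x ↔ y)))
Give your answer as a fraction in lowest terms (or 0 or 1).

2/5

y ↔ y = 4/5 ↔ 4/5 = 1
x → y = 4/5 → 4/5 = 1
(y ↔ y) → (x → y) = 1 → 1 = 1
y → z = 4/5 → 1/5 = 2/5
((y ↔ y) → (x → y)) → (y → z) = 1 → 2/5 = 2/5
z ↔ z = 1/5 ↔ 1/5 = 1
¬(z ↔ z) = ¬1 = 0
x → z = 4/5 → 1/5 = 2/5
x ↔ y = 4/5 ↔ 4/5 = 1
(x → z) → (x ↔ y) = 2/5 → 1 = 1
¬(z ↔ z) ↔ ((x → z) → (x ↔ y)) = 0 ↔ 1 = 0
(((y ↔ y) → (x → y)) → (y → z)) ∨ (¬(z ↔ z) ↔ ((x → z) → (x ↔ y))) = 2/5 ∨ 0 = 2/5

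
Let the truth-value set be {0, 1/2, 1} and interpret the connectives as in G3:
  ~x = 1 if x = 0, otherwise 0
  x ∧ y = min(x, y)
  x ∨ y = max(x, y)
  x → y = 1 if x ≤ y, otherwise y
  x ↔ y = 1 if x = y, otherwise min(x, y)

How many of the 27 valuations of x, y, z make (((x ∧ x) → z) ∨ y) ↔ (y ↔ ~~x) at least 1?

value 1: 14 assignments (counts)
value 1/2: 3 assignments
value 0: 10 assignments
So 14 of the 27 assignments meet the threshold.

14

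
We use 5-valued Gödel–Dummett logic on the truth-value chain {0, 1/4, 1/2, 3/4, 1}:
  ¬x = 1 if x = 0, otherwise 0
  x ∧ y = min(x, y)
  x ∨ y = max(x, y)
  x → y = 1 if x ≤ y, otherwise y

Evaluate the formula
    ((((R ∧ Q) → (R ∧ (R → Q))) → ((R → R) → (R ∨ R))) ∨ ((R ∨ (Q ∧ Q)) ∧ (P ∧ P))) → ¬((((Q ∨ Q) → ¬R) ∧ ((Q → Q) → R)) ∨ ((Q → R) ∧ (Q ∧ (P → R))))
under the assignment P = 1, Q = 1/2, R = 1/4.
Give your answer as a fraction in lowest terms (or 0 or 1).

0

R ∧ Q = 1/4 ∧ 1/2 = 1/4
R → Q = 1/4 → 1/2 = 1
R ∧ (R → Q) = 1/4 ∧ 1 = 1/4
(R ∧ Q) → (R ∧ (R → Q)) = 1/4 → 1/4 = 1
R → R = 1/4 → 1/4 = 1
R ∨ R = 1/4 ∨ 1/4 = 1/4
(R → R) → (R ∨ R) = 1 → 1/4 = 1/4
((R ∧ Q) → (R ∧ (R → Q))) → ((R → R) → (R ∨ R)) = 1 → 1/4 = 1/4
Q ∧ Q = 1/2 ∧ 1/2 = 1/2
R ∨ (Q ∧ Q) = 1/4 ∨ 1/2 = 1/2
P ∧ P = 1 ∧ 1 = 1
(R ∨ (Q ∧ Q)) ∧ (P ∧ P) = 1/2 ∧ 1 = 1/2
(((R ∧ Q) → (R ∧ (R → Q))) → ((R → R) → (R ∨ R))) ∨ ((R ∨ (Q ∧ Q)) ∧ (P ∧ P)) = 1/4 ∨ 1/2 = 1/2
Q ∨ Q = 1/2 ∨ 1/2 = 1/2
¬R = ¬1/4 = 0
(Q ∨ Q) → ¬R = 1/2 → 0 = 0
Q → Q = 1/2 → 1/2 = 1
(Q → Q) → R = 1 → 1/4 = 1/4
((Q ∨ Q) → ¬R) ∧ ((Q → Q) → R) = 0 ∧ 1/4 = 0
Q → R = 1/2 → 1/4 = 1/4
P → R = 1 → 1/4 = 1/4
Q ∧ (P → R) = 1/2 ∧ 1/4 = 1/4
(Q → R) ∧ (Q ∧ (P → R)) = 1/4 ∧ 1/4 = 1/4
(((Q ∨ Q) → ¬R) ∧ ((Q → Q) → R)) ∨ ((Q → R) ∧ (Q ∧ (P → R))) = 0 ∨ 1/4 = 1/4
¬((((Q ∨ Q) → ¬R) ∧ ((Q → Q) → R)) ∨ ((Q → R) ∧ (Q ∧ (P → R)))) = ¬1/4 = 0
((((R ∧ Q) → (R ∧ (R → Q))) → ((R → R) → (R ∨ R))) ∨ ((R ∨ (Q ∧ Q)) ∧ (P ∧ P))) → ¬((((Q ∨ Q) → ¬R) ∧ ((Q → Q) → R)) ∨ ((Q → R) ∧ (Q ∧ (P → R)))) = 1/2 → 0 = 0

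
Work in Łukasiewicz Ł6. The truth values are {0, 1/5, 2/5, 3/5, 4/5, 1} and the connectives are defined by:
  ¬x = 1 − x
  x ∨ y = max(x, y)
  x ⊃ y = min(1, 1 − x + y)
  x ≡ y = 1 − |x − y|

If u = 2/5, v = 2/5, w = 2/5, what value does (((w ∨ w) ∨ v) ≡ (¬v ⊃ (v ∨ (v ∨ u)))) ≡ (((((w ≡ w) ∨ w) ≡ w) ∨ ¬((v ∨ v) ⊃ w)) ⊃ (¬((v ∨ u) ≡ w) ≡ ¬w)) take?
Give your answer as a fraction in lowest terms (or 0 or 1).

w ∨ w = 2/5 ∨ 2/5 = 2/5
(w ∨ w) ∨ v = 2/5 ∨ 2/5 = 2/5
¬v = ¬2/5 = 3/5
v ∨ u = 2/5 ∨ 2/5 = 2/5
v ∨ (v ∨ u) = 2/5 ∨ 2/5 = 2/5
¬v ⊃ (v ∨ (v ∨ u)) = 3/5 ⊃ 2/5 = 4/5
((w ∨ w) ∨ v) ≡ (¬v ⊃ (v ∨ (v ∨ u))) = 2/5 ≡ 4/5 = 3/5
w ≡ w = 2/5 ≡ 2/5 = 1
(w ≡ w) ∨ w = 1 ∨ 2/5 = 1
((w ≡ w) ∨ w) ≡ w = 1 ≡ 2/5 = 2/5
v ∨ v = 2/5 ∨ 2/5 = 2/5
(v ∨ v) ⊃ w = 2/5 ⊃ 2/5 = 1
¬((v ∨ v) ⊃ w) = ¬1 = 0
(((w ≡ w) ∨ w) ≡ w) ∨ ¬((v ∨ v) ⊃ w) = 2/5 ∨ 0 = 2/5
v ∨ u = 2/5 ∨ 2/5 = 2/5
(v ∨ u) ≡ w = 2/5 ≡ 2/5 = 1
¬((v ∨ u) ≡ w) = ¬1 = 0
¬w = ¬2/5 = 3/5
¬((v ∨ u) ≡ w) ≡ ¬w = 0 ≡ 3/5 = 2/5
((((w ≡ w) ∨ w) ≡ w) ∨ ¬((v ∨ v) ⊃ w)) ⊃ (¬((v ∨ u) ≡ w) ≡ ¬w) = 2/5 ⊃ 2/5 = 1
(((w ∨ w) ∨ v) ≡ (¬v ⊃ (v ∨ (v ∨ u)))) ≡ (((((w ≡ w) ∨ w) ≡ w) ∨ ¬((v ∨ v) ⊃ w)) ⊃ (¬((v ∨ u) ≡ w) ≡ ¬w)) = 3/5 ≡ 1 = 3/5

3/5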